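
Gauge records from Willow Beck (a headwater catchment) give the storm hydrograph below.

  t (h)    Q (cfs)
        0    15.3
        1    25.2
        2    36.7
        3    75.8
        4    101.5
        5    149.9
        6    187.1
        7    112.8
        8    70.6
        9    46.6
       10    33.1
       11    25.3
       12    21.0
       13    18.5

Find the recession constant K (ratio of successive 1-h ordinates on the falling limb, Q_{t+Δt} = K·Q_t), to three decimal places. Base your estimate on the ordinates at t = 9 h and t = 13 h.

K ≈ 0.794

Using the recession-limb readings at t = 9 h and t = 13 h: Q falls from 46.6 to 18.5 cfs over 4 intervals.
K = (Q₂/Q₁)^(1/4) = (18.5/46.6)^(1/4) = 0.794.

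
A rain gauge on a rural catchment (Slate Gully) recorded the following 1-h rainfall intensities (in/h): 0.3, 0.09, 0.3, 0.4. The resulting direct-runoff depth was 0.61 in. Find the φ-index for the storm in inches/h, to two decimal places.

φ ≈ 0.13 in/h

Only the 3 blocks with intensity above φ contribute runoff: 0.3, 0.3, 0.4 in/h.
Σ(I−φ)·Δt = d  ⇒  (0.3+0.3+0.4 − 3φ)·1 = 0.61
φ = (1.000 − 0.61/1) / 3 = 0.13 in/h.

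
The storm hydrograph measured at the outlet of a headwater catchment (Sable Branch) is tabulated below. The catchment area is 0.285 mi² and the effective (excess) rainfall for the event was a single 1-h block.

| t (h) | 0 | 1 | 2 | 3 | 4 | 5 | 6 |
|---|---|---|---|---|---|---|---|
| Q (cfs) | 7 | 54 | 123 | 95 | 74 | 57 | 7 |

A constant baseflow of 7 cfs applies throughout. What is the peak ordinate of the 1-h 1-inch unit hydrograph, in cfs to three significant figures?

U_p ≈ 58.0 cfs

Direct runoff: 0.0, 47.0, 116.0, 88.0, 67.0, 50.0, 0.0 cfs; ΣQ_DR = 368.0 cfs, peak = 116.0 cfs.
Runoff depth d = ΣQ_DR·Δt / A = 368.0 × 3600 / (0.285 mi²) = 2.001 in.
The 1-inch UH is the DRH scaled by (1 in)/d, so U_p = 116.0 × 1/2.001 = 58.0 cfs.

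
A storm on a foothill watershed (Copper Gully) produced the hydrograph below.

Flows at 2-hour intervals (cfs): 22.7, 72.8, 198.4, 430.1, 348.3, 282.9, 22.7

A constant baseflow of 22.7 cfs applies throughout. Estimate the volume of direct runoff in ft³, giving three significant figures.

V ≈ 8.78 × 10^6 ft³

Direct-runoff ordinates (Q − Q_b): 0.0, 50.1, 175.7, 407.4, 325.6, 260.2, 0.0 cfs.
ΣQ_DR = 1219 cfs.
With Δt = 2 h = 7200 s, V = ΣQ_DR · Δt = 1219 × 7200 = 8.78 × 10^6 ft³.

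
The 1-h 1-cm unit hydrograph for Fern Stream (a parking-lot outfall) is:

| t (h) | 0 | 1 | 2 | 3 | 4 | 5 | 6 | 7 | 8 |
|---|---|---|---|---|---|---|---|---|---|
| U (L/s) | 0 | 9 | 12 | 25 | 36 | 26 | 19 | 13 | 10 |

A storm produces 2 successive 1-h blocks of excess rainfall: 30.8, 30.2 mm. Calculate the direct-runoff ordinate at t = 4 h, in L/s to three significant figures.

By discrete convolution, Q_j = Σ (P_i / 10 mm) · U_{j−i}.
At t = 4 h (j=4): Q = (30.8/10)·36 + (30.2/10)·25 = 186 L/s.

Q ≈ 186 L/s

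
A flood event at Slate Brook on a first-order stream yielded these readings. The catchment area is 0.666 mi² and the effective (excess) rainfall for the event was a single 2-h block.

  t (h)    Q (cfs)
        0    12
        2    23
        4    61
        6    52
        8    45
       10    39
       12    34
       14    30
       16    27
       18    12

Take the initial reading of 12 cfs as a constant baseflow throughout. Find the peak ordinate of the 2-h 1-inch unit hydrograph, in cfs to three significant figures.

Direct runoff: 0.0, 11.0, 49.0, 40.0, 33.0, 27.0, 22.0, 18.0, 15.0, 0.0 cfs; ΣQ_DR = 215.0 cfs, peak = 49.0 cfs.
Runoff depth d = ΣQ_DR·Δt / A = 215.0 × 7200 / (0.666 mi²) = 1.000 in.
The 1-inch UH is the DRH scaled by (1 in)/d, so U_p = 49.0 × 1/1.000 = 49.0 cfs.

U_p ≈ 49.0 cfs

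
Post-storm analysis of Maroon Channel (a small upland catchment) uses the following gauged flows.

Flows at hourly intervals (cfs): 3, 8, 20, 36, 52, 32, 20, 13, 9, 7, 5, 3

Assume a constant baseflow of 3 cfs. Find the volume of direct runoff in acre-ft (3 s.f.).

Direct-runoff ordinates (Q − Q_b): 0.0, 5.0, 17.0, 33.0, 49.0, 29.0, 17.0, 10.0, 6.0, 4.0, 2.0, 0.0 cfs.
ΣQ_DR = 172.0 cfs.
With Δt = 1 h = 3600 s, V = ΣQ_DR · Δt = 172.0 × 3600 = 6.19 × 10^5 ft³ = 14.2 acre-ft.

V ≈ 14.2 acre-ft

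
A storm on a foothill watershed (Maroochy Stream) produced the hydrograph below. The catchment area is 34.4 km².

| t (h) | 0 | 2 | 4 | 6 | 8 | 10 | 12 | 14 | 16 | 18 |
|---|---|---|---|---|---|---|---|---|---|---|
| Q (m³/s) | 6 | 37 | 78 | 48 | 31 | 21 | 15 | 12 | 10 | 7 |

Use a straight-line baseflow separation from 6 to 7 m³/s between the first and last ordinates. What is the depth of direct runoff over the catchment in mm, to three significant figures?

Direct runoff: 0.00, 30.89, 71.78, 41.67, 24.56, 14.44, 8.33, 5.22, 3.11, 0.00 m³/s; ΣQ_DR = 200.0 m³/s.
V = ΣQ_DR · Δt = 200.0 × 7200 s = 1.440 × 10^6 m³.
Over A = 34.4 km², depth = V / A = 41.9 mm.

d ≈ 41.9 mm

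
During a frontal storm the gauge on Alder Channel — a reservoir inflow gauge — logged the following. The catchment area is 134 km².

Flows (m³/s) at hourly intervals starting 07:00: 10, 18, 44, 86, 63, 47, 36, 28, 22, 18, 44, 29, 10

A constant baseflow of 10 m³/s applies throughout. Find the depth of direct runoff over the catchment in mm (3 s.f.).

Direct runoff: 0.0, 8.0, 34.0, 76.0, 53.0, 37.0, 26.0, 18.0, 12.0, 8.0, 34.0, 19.0, 0.0 m³/s; ΣQ_DR = 325.0 m³/s.
V = ΣQ_DR · Δt = 325.0 × 3600 s = 1.170 × 10^6 m³.
Over A = 134 km², depth = V / A = 8.73 mm.

d ≈ 8.73 mm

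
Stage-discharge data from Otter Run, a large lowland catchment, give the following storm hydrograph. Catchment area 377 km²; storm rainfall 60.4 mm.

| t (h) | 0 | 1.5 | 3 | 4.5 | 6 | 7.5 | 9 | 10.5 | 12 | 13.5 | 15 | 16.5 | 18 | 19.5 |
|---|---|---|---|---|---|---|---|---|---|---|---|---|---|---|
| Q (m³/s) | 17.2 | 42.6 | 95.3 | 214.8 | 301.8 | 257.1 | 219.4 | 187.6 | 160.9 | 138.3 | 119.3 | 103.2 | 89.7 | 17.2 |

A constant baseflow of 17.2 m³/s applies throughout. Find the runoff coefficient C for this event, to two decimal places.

C ≈ 0.41

ΣQ_DR = 1724 m³/s; V = ΣQ_DR·Δt = 9.307 × 10^6 m³.
Runoff depth d = V / A = 24.69 mm.
C = d / P = 24.69 / 60.4 = 0.41.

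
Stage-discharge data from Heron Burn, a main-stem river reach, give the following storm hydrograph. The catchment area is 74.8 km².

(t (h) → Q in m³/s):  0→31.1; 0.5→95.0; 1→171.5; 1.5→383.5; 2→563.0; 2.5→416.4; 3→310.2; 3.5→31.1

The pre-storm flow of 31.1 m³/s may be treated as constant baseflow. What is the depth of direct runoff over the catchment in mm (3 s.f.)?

d ≈ 42.2 mm

Direct runoff: 0.0, 63.9, 140.4, 352.4, 531.9, 385.3, 279.1, 0.0 m³/s; ΣQ_DR = 1753 m³/s.
V = ΣQ_DR · Δt = 1753 × 1800 s = 3.155 × 10^6 m³.
Over A = 74.8 km², depth = V / A = 42.2 mm.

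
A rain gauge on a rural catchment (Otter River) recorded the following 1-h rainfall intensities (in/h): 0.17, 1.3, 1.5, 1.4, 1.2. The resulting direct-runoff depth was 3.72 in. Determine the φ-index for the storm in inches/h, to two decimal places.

φ ≈ 0.42 in/h

Only the 4 blocks with intensity above φ contribute runoff: 1.3, 1.5, 1.4, 1.2 in/h.
Σ(I−φ)·Δt = d  ⇒  (1.3+1.5+1.4+1.2 − 4φ)·1 = 3.72
φ = (5.400 − 3.72/1) / 4 = 0.42 in/h.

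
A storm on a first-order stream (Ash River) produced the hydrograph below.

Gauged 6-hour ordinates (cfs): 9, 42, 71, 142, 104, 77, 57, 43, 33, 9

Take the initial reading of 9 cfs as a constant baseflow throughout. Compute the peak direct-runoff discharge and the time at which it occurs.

Q_p = 133.0 cfs at t = 18 h

Subtracting baseflow gives direct-runoff ordinates: 0.0, 33.0, 62.0, 133.0, 95.0, 68.0, 48.0, 34.0, 24.0, 0.0 cfs.
The maximum is 133.0 cfs, occurring at the reading for t = 18 h.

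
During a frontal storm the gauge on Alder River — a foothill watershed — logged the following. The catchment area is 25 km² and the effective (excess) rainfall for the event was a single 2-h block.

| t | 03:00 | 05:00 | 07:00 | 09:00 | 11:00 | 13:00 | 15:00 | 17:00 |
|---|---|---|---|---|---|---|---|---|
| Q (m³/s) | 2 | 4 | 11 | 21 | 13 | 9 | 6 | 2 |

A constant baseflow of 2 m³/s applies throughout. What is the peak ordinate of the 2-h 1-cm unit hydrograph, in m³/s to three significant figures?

U_p ≈ 12.7 m³/s

Direct runoff: 0.0, 2.0, 9.0, 19.0, 11.0, 7.0, 4.0, 0.0 m³/s; ΣQ_DR = 52.00 m³/s, peak = 19.0 m³/s.
Runoff depth d = ΣQ_DR·Δt / A = 52.00 × 7200 / (25 km²) = 14.98 mm.
The 1-cm UH is the DRH scaled by (10 mm)/d, so U_p = 19.0 × 10/14.98 = 12.7 m³/s.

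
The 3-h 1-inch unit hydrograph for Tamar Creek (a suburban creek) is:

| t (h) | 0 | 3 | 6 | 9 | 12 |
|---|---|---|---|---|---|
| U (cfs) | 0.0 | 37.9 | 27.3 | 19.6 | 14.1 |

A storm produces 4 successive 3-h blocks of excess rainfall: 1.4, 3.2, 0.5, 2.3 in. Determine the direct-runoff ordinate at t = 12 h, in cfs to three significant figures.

Q ≈ 183 cfs

By discrete convolution, Q_j = Σ (P_i / 1 in) · U_{j−i}.
At t = 12 h (j=4): Q = (1.4/1)·14.1 + (3.2/1)·19.6 + (0.5/1)·27.3 + (2.3/1)·37.9 = 183 cfs.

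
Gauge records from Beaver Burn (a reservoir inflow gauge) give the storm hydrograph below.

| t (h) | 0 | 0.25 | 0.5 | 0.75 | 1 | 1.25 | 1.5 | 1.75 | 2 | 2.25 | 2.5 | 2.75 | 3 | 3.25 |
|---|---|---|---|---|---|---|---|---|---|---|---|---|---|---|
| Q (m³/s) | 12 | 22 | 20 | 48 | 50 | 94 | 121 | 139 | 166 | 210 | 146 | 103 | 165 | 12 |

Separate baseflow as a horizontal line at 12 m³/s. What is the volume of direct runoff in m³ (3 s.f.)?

Direct-runoff ordinates (Q − Q_b): 0.0, 10.0, 8.0, 36.0, 38.0, 82.0, 109.0, 127.0, 154.0, 198.0, 134.0, 91.0, 153.0, 0.0 m³/s.
ΣQ_DR = 1140 m³/s.
With Δt = 0.25 h = 900 s, V = ΣQ_DR · Δt = 1140 × 900 = 1.03 × 10^6 m³.

V ≈ 1.03 × 10^6 m³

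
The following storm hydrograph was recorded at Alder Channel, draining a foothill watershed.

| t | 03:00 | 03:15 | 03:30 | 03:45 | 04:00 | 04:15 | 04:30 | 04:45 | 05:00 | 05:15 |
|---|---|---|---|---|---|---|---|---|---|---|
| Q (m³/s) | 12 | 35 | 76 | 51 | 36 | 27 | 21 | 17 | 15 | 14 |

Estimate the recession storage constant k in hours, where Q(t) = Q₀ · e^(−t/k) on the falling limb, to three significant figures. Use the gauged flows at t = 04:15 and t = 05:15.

k ≈ 1.52 h

On the falling limb, Q drops from 27 to 14 m³/s between t = 04:15 and t = 05:15 (Δt = 1 h).
k = −Δt / ln(Q₂/Q₁) = −1 / ln(14/27) = 1.52 h.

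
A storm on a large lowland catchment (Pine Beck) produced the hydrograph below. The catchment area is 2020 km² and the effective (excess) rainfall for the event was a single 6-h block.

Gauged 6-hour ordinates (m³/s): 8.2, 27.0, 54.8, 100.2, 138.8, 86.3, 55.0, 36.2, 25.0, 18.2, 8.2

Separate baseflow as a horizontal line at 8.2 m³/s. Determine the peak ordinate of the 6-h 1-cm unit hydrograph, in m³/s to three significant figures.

U_p ≈ 261 m³/s

Direct runoff: 0.0, 18.8, 46.6, 92.0, 130.6, 78.1, 46.8, 28.0, 16.8, 10.0, 0.0 m³/s; ΣQ_DR = 467.7 m³/s, peak = 130.6 m³/s.
Runoff depth d = ΣQ_DR·Δt / A = 467.7 × 21600 / (2020 km²) = 5.001 mm.
The 1-cm UH is the DRH scaled by (10 mm)/d, so U_p = 130.6 × 10/5.001 = 261 m³/s.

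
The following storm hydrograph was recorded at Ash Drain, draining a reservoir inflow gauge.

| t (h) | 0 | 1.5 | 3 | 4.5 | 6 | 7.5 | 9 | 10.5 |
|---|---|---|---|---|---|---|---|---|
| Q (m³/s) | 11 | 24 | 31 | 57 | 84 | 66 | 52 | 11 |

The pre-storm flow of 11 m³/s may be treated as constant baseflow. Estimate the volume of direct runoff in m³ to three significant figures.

Direct-runoff ordinates (Q − Q_b): 0.0, 13.0, 20.0, 46.0, 73.0, 55.0, 41.0, 0.0 m³/s.
ΣQ_DR = 248.0 m³/s.
With Δt = 1.5 h = 5400 s, V = ΣQ_DR · Δt = 248.0 × 5400 = 1.34 × 10^6 m³.

V ≈ 1.34 × 10^6 m³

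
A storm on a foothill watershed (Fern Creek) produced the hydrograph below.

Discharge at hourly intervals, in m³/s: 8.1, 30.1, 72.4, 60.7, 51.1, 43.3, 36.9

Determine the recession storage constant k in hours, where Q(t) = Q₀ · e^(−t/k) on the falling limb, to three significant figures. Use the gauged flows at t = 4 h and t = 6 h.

On the falling limb, Q drops from 51.1 to 36.9 m³/s between t = 4 h and t = 6 h (Δt = 2 h).
k = −Δt / ln(Q₂/Q₁) = −2 / ln(36.9/51.1) = 6.14 h.

k ≈ 6.14 h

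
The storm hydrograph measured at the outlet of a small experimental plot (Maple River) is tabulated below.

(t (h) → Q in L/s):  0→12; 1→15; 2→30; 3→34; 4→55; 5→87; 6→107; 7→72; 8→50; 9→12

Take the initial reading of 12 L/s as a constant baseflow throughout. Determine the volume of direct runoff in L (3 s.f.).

Direct-runoff ordinates (Q − Q_b): 0.0, 3.0, 18.0, 22.0, 43.0, 75.0, 95.0, 60.0, 38.0, 0.0 L/s.
ΣQ_DR = 354.0 L/s.
With Δt = 1 h = 3600 s, V = ΣQ_DR · Δt = 354.0 × 3600 = 1.27 × 10^6 L.

V ≈ 1.27 × 10^6 L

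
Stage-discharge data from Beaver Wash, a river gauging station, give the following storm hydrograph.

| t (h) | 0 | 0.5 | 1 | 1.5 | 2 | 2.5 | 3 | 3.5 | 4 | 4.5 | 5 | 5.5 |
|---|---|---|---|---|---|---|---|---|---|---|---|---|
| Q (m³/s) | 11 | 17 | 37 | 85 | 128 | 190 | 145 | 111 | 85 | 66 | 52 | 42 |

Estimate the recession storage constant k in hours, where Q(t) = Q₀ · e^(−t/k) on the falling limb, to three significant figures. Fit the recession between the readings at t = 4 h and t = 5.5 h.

On the falling limb, Q drops from 85 to 42 m³/s between t = 4 h and t = 5.5 h (Δt = 1.5 h).
k = −Δt / ln(Q₂/Q₁) = −1.5 / ln(42/85) = 2.13 h.

k ≈ 2.13 h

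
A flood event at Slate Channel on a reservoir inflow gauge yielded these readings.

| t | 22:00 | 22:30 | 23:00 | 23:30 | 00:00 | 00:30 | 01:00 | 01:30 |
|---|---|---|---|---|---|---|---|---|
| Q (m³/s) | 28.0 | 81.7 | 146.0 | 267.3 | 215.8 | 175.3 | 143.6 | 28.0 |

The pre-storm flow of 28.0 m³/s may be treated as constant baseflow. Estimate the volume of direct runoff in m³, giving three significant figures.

V ≈ 1.55 × 10^6 m³

Direct-runoff ordinates (Q − Q_b): 0.0, 53.7, 118.0, 239.3, 187.8, 147.3, 115.6, 0.0 m³/s.
ΣQ_DR = 861.7 m³/s.
With Δt = 0.5 h = 1800 s, V = ΣQ_DR · Δt = 861.7 × 1800 = 1.55 × 10^6 m³.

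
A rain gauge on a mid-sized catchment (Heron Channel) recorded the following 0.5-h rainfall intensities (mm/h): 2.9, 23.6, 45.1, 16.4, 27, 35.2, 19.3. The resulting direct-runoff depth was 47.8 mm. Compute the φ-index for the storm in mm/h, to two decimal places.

φ ≈ 11.83 mm/h

Only the 6 blocks with intensity above φ contribute runoff: 23.6, 45.1, 16.4, 27, 35.2, 19.3 mm/h.
Σ(I−φ)·Δt = d  ⇒  (23.6+45.1+16.4+27+35.2+19.3 − 6φ)·0.5 = 47.8
φ = (166.6 − 47.8/0.5) / 6 = 11.83 mm/h.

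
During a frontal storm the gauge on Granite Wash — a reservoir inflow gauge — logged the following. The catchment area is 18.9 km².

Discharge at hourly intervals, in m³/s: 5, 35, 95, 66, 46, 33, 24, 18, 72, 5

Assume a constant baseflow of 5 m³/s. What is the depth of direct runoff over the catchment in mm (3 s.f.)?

d ≈ 66.5 mm

Direct runoff: 0.0, 30.0, 90.0, 61.0, 41.0, 28.0, 19.0, 13.0, 67.0, 0.0 m³/s; ΣQ_DR = 349.0 m³/s.
V = ΣQ_DR · Δt = 349.0 × 3600 s = 1.256 × 10^6 m³.
Over A = 18.9 km², depth = V / A = 66.5 mm.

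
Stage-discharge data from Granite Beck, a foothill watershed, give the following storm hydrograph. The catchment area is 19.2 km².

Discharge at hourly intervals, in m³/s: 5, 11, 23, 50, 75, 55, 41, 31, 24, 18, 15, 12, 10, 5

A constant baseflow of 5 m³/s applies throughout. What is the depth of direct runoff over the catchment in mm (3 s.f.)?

Direct runoff: 0.0, 6.0, 18.0, 45.0, 70.0, 50.0, 36.0, 26.0, 19.0, 13.0, 10.0, 7.0, 5.0, 0.0 m³/s; ΣQ_DR = 305.0 m³/s.
V = ΣQ_DR · Δt = 305.0 × 3600 s = 1.098 × 10^6 m³.
Over A = 19.2 km², depth = V / A = 57.2 mm.

d ≈ 57.2 mm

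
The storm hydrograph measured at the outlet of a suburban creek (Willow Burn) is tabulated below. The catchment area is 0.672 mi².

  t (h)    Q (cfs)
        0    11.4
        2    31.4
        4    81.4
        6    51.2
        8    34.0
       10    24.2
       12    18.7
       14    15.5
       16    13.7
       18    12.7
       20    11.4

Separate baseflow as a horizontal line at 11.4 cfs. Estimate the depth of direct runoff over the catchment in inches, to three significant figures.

d ≈ 0.831 in

Direct runoff: 0.0, 20.0, 70.0, 39.8, 22.6, 12.8, 7.3, 4.1, 2.3, 1.3, 0.0 cfs; ΣQ_DR = 180.2 cfs.
V = ΣQ_DR · Δt = 180.2 × 7200 s = 1.297 × 10^6 ft³.
Over A = 0.672 mi², depth = V / A = 0.831 in.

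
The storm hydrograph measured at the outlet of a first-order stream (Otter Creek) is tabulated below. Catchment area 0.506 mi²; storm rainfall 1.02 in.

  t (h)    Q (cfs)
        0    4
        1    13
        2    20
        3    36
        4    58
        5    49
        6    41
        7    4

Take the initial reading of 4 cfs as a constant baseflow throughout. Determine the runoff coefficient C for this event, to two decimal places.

ΣQ_DR = 193.0 cfs; V = ΣQ_DR·Δt = 6.948 × 10^5 ft³.
Runoff depth d = V / A = 0.5910 in.
C = d / P = 0.5910 / 1.02 = 0.58.

C ≈ 0.58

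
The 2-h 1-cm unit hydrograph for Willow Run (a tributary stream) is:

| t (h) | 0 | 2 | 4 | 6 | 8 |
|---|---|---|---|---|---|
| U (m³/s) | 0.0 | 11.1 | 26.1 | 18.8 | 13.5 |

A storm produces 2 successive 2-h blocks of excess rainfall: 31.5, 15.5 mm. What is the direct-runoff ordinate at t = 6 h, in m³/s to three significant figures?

Q ≈ 99.7 m³/s

By discrete convolution, Q_j = Σ (P_i / 10 mm) · U_{j−i}.
At t = 6 h (j=3): Q = (31.5/10)·18.8 + (15.5/10)·26.1 = 99.7 m³/s.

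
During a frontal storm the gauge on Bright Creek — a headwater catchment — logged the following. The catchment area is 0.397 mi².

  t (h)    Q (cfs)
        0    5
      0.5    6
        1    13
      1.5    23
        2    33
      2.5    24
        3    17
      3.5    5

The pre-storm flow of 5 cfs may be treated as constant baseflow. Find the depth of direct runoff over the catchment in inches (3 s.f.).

Direct runoff: 0.0, 1.0, 8.0, 18.0, 28.0, 19.0, 12.0, 0.0 cfs; ΣQ_DR = 86.00 cfs.
V = ΣQ_DR · Δt = 86.00 × 1800 s = 1.548 × 10^5 ft³.
Over A = 0.397 mi², depth = V / A = 0.168 in.

d ≈ 0.168 in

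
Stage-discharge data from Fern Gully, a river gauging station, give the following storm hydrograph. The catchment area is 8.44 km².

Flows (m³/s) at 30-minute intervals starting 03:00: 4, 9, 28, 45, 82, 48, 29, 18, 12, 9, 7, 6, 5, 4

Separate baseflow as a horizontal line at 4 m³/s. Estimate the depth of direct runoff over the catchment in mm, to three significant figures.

Direct runoff: 0.0, 5.0, 24.0, 41.0, 78.0, 44.0, 25.0, 14.0, 8.0, 5.0, 3.0, 2.0, 1.0, 0.0 m³/s; ΣQ_DR = 250.0 m³/s.
V = ΣQ_DR · Δt = 250.0 × 1800 s = 4.500 × 10^5 m³.
Over A = 8.44 km², depth = V / A = 53.3 mm.

d ≈ 53.3 mm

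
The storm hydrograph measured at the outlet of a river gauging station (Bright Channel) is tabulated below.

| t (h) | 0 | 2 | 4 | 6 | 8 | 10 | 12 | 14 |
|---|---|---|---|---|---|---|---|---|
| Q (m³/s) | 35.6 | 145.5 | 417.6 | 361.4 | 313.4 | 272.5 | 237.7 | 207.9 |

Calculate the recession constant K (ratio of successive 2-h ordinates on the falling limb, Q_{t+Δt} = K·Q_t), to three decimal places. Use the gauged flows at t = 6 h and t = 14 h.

K ≈ 0.871

Using the recession-limb readings at t = 6 h and t = 14 h: Q falls from 361.4 to 207.9 m³/s over 4 intervals.
K = (Q₂/Q₁)^(1/4) = (207.9/361.4)^(1/4) = 0.871.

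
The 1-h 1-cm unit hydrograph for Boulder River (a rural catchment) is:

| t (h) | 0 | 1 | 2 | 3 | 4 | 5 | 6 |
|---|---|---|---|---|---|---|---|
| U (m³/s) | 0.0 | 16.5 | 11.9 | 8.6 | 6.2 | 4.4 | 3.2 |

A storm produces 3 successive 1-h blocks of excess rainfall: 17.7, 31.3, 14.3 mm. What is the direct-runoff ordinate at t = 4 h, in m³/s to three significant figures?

Q ≈ 54.9 m³/s

By discrete convolution, Q_j = Σ (P_i / 10 mm) · U_{j−i}.
At t = 4 h (j=4): Q = (17.7/10)·6.2 + (31.3/10)·8.6 + (14.3/10)·11.9 = 54.9 m³/s.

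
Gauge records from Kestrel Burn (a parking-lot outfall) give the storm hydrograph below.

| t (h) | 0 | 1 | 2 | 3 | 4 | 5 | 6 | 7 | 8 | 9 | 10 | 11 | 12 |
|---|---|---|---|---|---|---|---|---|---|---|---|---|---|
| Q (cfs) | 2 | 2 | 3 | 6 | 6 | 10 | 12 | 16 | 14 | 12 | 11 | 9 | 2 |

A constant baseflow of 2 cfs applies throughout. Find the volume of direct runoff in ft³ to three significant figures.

V ≈ 2.84 × 10^5 ft³

Direct-runoff ordinates (Q − Q_b): 0.0, 0.0, 1.0, 4.0, 4.0, 8.0, 10.0, 14.0, 12.0, 10.0, 9.0, 7.0, 0.0 cfs.
ΣQ_DR = 79.00 cfs.
With Δt = 1 h = 3600 s, V = ΣQ_DR · Δt = 79.00 × 3600 = 2.84 × 10^5 ft³.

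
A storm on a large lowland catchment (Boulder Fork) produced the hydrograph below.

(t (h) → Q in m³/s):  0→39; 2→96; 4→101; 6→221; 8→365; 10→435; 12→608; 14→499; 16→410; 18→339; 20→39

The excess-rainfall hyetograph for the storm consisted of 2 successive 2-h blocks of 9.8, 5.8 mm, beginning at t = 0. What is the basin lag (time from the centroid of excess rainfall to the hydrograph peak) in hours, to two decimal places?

Centroid of excess rainfall: t_c = Σ P_i·t̄_i / ΣP_i = 1.7436 h (block centres at 1, 3 h).
Hydrograph peak occurs at t = 12 h, so basin lag t_L = 12 − 1.7436 = 10.26 h.

t_L ≈ 10.26 h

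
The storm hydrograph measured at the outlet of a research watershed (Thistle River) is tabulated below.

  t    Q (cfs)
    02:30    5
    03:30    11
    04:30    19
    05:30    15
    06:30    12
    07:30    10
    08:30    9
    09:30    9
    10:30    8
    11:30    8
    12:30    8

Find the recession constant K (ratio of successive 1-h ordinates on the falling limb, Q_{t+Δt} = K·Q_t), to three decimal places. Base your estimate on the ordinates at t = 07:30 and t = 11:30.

K ≈ 0.946

Using the recession-limb readings at t = 07:30 and t = 11:30: Q falls from 10 to 8 cfs over 4 intervals.
K = (Q₂/Q₁)^(1/4) = (8/10)^(1/4) = 0.946.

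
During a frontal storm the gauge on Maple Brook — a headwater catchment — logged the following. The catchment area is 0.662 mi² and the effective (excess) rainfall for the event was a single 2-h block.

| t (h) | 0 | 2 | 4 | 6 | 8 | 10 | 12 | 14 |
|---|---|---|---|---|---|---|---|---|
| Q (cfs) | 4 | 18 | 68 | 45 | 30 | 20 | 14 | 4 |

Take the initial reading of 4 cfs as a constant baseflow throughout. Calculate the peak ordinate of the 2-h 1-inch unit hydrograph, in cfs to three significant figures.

Direct runoff: 0.0, 14.0, 64.0, 41.0, 26.0, 16.0, 10.0, 0.0 cfs; ΣQ_DR = 171.0 cfs, peak = 64.0 cfs.
Runoff depth d = ΣQ_DR·Δt / A = 171.0 × 7200 / (0.662 mi²) = 0.8005 in.
The 1-inch UH is the DRH scaled by (1 in)/d, so U_p = 64.0 × 1/0.8005 = 79.9 cfs.

U_p ≈ 79.9 cfs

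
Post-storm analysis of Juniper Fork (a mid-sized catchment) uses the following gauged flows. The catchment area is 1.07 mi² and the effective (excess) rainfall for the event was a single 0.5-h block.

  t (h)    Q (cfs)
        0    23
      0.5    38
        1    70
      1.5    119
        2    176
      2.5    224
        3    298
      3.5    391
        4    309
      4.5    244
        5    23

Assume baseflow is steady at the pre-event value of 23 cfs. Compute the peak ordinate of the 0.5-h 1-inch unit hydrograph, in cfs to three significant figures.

U_p ≈ 306 cfs

Direct runoff: 0.0, 15.0, 47.0, 96.0, 153.0, 201.0, 275.0, 368.0, 286.0, 221.0, 0.0 cfs; ΣQ_DR = 1662 cfs, peak = 368.0 cfs.
Runoff depth d = ΣQ_DR·Δt / A = 1662 × 1800 / (1.07 mi²) = 1.203 in.
The 1-inch UH is the DRH scaled by (1 in)/d, so U_p = 368.0 × 1/1.203 = 306 cfs.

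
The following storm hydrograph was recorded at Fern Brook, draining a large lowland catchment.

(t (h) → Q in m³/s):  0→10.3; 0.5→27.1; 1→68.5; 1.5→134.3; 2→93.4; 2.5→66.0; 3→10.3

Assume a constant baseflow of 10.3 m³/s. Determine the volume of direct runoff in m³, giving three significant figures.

V ≈ 6.08 × 10^5 m³

Direct-runoff ordinates (Q − Q_b): 0.0, 16.8, 58.2, 124.0, 83.1, 55.7, 0.0 m³/s.
ΣQ_DR = 337.8 m³/s.
With Δt = 0.5 h = 1800 s, V = ΣQ_DR · Δt = 337.8 × 1800 = 6.08 × 10^5 m³.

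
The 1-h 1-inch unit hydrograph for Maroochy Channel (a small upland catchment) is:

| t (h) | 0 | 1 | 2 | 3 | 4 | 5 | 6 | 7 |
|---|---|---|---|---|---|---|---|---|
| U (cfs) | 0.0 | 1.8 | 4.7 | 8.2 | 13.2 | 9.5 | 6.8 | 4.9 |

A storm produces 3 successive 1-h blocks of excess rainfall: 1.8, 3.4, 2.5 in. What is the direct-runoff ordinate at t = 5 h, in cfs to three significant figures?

By discrete convolution, Q_j = Σ (P_i / 1 in) · U_{j−i}.
At t = 5 h (j=5): Q = (1.8/1)·9.5 + (3.4/1)·13.2 + (2.5/1)·8.2 = 82.5 cfs.

Q ≈ 82.5 cfs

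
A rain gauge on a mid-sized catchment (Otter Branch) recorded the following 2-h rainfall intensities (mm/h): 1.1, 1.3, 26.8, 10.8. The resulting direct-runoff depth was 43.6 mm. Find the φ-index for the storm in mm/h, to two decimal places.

φ ≈ 7.90 mm/h

Only the 2 blocks with intensity above φ contribute runoff: 26.8, 10.8 mm/h.
Σ(I−φ)·Δt = d  ⇒  (26.8+10.8 − 2φ)·2 = 43.6
φ = (37.60 − 43.6/2) / 2 = 7.90 mm/h.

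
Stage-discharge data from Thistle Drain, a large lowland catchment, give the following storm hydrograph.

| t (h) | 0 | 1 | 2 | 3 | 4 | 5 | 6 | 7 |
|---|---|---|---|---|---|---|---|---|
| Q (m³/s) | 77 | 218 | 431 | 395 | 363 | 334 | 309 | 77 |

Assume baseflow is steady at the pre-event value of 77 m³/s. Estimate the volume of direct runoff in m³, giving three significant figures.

Direct-runoff ordinates (Q − Q_b): 0.0, 141.0, 354.0, 318.0, 286.0, 257.0, 232.0, 0.0 m³/s.
ΣQ_DR = 1588 m³/s.
With Δt = 1 h = 3600 s, V = ΣQ_DR · Δt = 1588 × 3600 = 5.72 × 10^6 m³.

V ≈ 5.72 × 10^6 m³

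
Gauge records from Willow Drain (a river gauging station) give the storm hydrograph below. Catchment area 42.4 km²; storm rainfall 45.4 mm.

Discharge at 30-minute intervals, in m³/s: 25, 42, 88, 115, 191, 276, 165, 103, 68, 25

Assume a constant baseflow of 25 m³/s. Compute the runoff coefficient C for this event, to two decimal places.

ΣQ_DR = 848.0 m³/s; V = ΣQ_DR·Δt = 1.526 × 10^6 m³.
Runoff depth d = V / A = 36.00 mm.
C = d / P = 36.00 / 45.4 = 0.79.

C ≈ 0.79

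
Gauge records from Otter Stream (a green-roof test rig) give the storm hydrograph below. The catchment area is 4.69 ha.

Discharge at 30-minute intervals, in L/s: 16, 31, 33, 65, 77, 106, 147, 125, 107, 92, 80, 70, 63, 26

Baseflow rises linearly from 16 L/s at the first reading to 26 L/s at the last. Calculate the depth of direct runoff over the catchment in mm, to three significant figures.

d ≈ 28.6 mm

Direct runoff: 0.00, 14.23, 15.46, 46.69, 57.92, 86.15, 126.38, 103.62, 84.85, 69.08, 56.31, 45.54, 37.77, 0.00 L/s; ΣQ_DR = 744.0 L/s.
V = ΣQ_DR · Δt = 744.0 × 1800 s = 1.339 × 10^6 L.
Over A = 4.69 ha, depth = V / A = 28.6 mm.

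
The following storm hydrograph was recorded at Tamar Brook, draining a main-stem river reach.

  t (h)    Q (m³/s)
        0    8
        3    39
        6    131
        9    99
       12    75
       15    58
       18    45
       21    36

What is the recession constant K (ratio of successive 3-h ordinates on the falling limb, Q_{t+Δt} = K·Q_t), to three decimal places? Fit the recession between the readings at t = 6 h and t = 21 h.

Using the recession-limb readings at t = 6 h and t = 21 h: Q falls from 131 to 36 m³/s over 5 intervals.
K = (Q₂/Q₁)^(1/5) = (36/131)^(1/5) = 0.772.

K ≈ 0.772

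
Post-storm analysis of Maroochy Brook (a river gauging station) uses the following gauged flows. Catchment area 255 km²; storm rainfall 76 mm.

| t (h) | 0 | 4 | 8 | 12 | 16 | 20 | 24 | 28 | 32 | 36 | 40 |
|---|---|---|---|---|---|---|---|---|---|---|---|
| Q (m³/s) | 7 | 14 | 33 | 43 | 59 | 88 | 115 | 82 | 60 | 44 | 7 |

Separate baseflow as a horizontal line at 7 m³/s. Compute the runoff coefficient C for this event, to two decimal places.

C ≈ 0.35

ΣQ_DR = 475.0 m³/s; V = ΣQ_DR·Δt = 6.840 × 10^6 m³.
Runoff depth d = V / A = 26.82 mm.
C = d / P = 26.82 / 76 = 0.35.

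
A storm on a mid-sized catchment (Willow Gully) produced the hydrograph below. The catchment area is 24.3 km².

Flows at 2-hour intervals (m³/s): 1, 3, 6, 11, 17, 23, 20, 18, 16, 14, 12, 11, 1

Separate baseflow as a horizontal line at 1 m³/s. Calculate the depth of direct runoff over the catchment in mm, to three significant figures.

d ≈ 41.5 mm

Direct runoff: 0.0, 2.0, 5.0, 10.0, 16.0, 22.0, 19.0, 17.0, 15.0, 13.0, 11.0, 10.0, 0.0 m³/s; ΣQ_DR = 140.0 m³/s.
V = ΣQ_DR · Δt = 140.0 × 7200 s = 1.008 × 10^6 m³.
Over A = 24.3 km², depth = V / A = 41.5 mm.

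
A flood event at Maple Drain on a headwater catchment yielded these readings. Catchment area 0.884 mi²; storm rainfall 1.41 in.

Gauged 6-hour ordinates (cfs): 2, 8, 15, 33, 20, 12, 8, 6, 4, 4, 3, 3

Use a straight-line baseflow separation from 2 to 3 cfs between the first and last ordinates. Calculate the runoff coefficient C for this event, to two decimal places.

C ≈ 0.66

ΣQ_DR = 88.00 cfs; V = ΣQ_DR·Δt = 1.901 × 10^6 ft³.
Runoff depth d = V / A = 0.9255 in.
C = d / P = 0.9255 / 1.41 = 0.66.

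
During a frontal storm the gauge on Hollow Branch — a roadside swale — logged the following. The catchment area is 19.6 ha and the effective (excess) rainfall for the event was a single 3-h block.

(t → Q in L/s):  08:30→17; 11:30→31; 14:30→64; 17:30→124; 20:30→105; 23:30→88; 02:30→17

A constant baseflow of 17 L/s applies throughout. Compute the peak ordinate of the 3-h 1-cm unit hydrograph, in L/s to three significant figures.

U_p ≈ 59.4 L/s

Direct runoff: 0.0, 14.0, 47.0, 107.0, 88.0, 71.0, 0.0 L/s; ΣQ_DR = 327.0 L/s, peak = 107.0 L/s.
Runoff depth d = ΣQ_DR·Δt / A = 327.0 × 10800 / (19.6 ha) = 18.02 mm.
The 1-cm UH is the DRH scaled by (10 mm)/d, so U_p = 107.0 × 10/18.02 = 59.4 L/s.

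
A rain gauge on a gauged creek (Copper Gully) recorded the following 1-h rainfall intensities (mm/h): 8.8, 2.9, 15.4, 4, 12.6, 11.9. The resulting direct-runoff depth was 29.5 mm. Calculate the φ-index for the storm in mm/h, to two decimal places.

Only the 4 blocks with intensity above φ contribute runoff: 8.8, 15.4, 12.6, 11.9 mm/h.
Σ(I−φ)·Δt = d  ⇒  (8.8+15.4+12.6+11.9 − 4φ)·1 = 29.5
φ = (48.70 − 29.5/1) / 4 = 4.80 mm/h.

φ ≈ 4.80 mm/h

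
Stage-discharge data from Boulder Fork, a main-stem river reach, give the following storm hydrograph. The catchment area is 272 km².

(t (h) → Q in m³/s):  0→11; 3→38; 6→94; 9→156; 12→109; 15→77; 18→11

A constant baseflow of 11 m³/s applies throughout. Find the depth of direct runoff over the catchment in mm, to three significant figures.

d ≈ 16.6 mm

Direct runoff: 0.0, 27.0, 83.0, 145.0, 98.0, 66.0, 0.0 m³/s; ΣQ_DR = 419.0 m³/s.
V = ΣQ_DR · Δt = 419.0 × 10800 s = 4.525 × 10^6 m³.
Over A = 272 km², depth = V / A = 16.6 mm.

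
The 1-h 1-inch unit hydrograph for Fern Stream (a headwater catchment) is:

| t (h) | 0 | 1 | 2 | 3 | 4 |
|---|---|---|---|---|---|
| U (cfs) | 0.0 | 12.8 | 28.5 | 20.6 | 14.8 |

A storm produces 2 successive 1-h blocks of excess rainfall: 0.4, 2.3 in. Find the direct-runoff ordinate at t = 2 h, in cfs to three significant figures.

Q ≈ 40.8 cfs

By discrete convolution, Q_j = Σ (P_i / 1 in) · U_{j−i}.
At t = 2 h (j=2): Q = (0.4/1)·28.5 + (2.3/1)·12.8 = 40.8 cfs.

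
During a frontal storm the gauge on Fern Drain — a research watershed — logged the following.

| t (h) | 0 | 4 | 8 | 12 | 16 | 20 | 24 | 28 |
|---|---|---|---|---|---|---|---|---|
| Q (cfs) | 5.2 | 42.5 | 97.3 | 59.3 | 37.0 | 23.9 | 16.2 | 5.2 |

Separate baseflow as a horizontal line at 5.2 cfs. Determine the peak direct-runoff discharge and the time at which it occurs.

Subtracting baseflow gives direct-runoff ordinates: 0.0, 37.3, 92.1, 54.1, 31.8, 18.7, 11.0, 0.0 cfs.
The maximum is 92.1 cfs, occurring at the reading for t = 8 h.

Q_p = 92.1 cfs at t = 8 h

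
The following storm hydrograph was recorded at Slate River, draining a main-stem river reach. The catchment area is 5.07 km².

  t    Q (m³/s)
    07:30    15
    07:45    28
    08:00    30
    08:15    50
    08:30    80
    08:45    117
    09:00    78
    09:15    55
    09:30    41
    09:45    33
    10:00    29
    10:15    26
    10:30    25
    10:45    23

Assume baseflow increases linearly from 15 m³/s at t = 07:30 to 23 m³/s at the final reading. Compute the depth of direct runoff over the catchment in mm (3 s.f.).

d ≈ 64.6 mm

Direct runoff: 0.00, 12.38, 13.77, 33.15, 62.54, 98.92, 59.31, 35.69, 21.08, 12.46, 7.85, 4.23, 2.62, 0.00 m³/s; ΣQ_DR = 364.0 m³/s.
V = ΣQ_DR · Δt = 364.0 × 900 s = 3.276 × 10^5 m³.
Over A = 5.07 km², depth = V / A = 64.6 mm.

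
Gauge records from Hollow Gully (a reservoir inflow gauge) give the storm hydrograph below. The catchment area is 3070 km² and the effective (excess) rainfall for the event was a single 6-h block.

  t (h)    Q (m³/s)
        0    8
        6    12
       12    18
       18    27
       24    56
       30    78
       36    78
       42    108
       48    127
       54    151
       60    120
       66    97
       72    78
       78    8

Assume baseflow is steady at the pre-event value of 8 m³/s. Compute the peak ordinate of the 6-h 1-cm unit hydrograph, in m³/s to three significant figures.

U_p ≈ 238 m³/s

Direct runoff: 0.0, 4.0, 10.0, 19.0, 48.0, 70.0, 70.0, 100.0, 119.0, 143.0, 112.0, 89.0, 70.0, 0.0 m³/s; ΣQ_DR = 854.0 m³/s, peak = 143.0 m³/s.
Runoff depth d = ΣQ_DR·Δt / A = 854.0 × 21600 / (3070 km²) = 6.009 mm.
The 1-cm UH is the DRH scaled by (10 mm)/d, so U_p = 143.0 × 10/6.009 = 238 m³/s.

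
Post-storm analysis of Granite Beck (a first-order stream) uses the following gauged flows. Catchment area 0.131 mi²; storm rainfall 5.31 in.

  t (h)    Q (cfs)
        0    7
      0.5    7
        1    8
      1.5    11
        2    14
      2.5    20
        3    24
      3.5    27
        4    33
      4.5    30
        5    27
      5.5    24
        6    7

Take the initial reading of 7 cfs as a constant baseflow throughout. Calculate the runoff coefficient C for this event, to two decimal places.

ΣQ_DR = 148.0 cfs; V = ΣQ_DR·Δt = 2.664 × 10^5 ft³.
Runoff depth d = V / A = 0.8753 in.
C = d / P = 0.8753 / 5.31 = 0.16.

C ≈ 0.16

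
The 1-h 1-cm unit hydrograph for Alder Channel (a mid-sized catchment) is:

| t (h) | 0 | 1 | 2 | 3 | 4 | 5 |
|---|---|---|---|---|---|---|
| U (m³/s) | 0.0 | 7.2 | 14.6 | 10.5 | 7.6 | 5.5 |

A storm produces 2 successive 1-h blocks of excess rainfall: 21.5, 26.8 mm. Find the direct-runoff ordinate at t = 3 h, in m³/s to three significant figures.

By discrete convolution, Q_j = Σ (P_i / 10 mm) · U_{j−i}.
At t = 3 h (j=3): Q = (21.5/10)·10.5 + (26.8/10)·14.6 = 61.7 m³/s.

Q ≈ 61.7 m³/s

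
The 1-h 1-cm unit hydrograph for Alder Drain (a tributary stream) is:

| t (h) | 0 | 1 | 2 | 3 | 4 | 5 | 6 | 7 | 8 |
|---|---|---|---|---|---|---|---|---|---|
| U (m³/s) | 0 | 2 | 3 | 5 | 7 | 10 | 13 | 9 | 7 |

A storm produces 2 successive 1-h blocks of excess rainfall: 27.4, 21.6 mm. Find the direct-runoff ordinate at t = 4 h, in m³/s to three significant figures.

Q ≈ 30.0 m³/s

By discrete convolution, Q_j = Σ (P_i / 10 mm) · U_{j−i}.
At t = 4 h (j=4): Q = (27.4/10)·7 + (21.6/10)·5 = 30.0 m³/s.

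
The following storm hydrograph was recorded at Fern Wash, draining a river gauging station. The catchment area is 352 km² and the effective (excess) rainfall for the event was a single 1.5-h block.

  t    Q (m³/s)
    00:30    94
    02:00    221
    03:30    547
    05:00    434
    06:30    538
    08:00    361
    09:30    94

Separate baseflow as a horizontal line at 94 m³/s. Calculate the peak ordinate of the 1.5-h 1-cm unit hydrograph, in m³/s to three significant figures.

Direct runoff: 0.0, 127.0, 453.0, 340.0, 444.0, 267.0, 0.0 m³/s; ΣQ_DR = 1631 m³/s, peak = 453.0 m³/s.
Runoff depth d = ΣQ_DR·Δt / A = 1631 × 5400 / (352 km²) = 25.02 mm.
The 1-cm UH is the DRH scaled by (10 mm)/d, so U_p = 453.0 × 10/25.02 = 181 m³/s.

U_p ≈ 181 m³/s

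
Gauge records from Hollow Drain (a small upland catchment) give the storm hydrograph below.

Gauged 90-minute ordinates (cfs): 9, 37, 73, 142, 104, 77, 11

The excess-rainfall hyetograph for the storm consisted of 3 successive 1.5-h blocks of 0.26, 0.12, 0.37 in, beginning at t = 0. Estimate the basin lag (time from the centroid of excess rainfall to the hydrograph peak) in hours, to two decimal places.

Centroid of excess rainfall: t_c = Σ P_i·t̄_i / ΣP_i = 2.4700 h (block centres at 0.75, 2.25, 3.75 h).
Hydrograph peak occurs at t = 4.5 h, so basin lag t_L = 4.5 − 2.4700 = 2.03 h.

t_L ≈ 2.03 h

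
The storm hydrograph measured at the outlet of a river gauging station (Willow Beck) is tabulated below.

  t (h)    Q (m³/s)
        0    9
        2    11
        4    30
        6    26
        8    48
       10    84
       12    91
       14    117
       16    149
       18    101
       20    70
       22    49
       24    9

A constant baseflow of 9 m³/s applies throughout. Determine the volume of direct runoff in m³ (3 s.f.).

V ≈ 4.87 × 10^6 m³

Direct-runoff ordinates (Q − Q_b): 0.0, 2.0, 21.0, 17.0, 39.0, 75.0, 82.0, 108.0, 140.0, 92.0, 61.0, 40.0, 0.0 m³/s.
ΣQ_DR = 677.0 m³/s.
With Δt = 2 h = 7200 s, V = ΣQ_DR · Δt = 677.0 × 7200 = 4.87 × 10^6 m³.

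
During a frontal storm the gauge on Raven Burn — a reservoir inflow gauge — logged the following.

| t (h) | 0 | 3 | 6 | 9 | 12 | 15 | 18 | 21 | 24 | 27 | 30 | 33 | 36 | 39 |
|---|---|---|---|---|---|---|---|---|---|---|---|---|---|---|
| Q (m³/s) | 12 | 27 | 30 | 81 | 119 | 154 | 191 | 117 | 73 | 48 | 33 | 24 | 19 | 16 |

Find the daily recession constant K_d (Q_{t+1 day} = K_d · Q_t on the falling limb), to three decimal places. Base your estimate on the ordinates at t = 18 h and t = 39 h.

Between t = 18 h and t = 39 h the flow falls from 191 to 16 m³/s over 7×3 h = 21 h.
Per-interval ratio K = (16/191)^(1/7) = 0.7017; K_d = K^(24/3) = 0.059.

K_d ≈ 0.059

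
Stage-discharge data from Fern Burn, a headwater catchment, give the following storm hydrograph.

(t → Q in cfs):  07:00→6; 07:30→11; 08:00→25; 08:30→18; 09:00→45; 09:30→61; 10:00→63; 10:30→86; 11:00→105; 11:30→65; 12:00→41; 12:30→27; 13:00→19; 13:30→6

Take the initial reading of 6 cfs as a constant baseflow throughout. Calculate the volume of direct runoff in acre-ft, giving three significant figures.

V ≈ 20.4 acre-ft

Direct-runoff ordinates (Q − Q_b): 0.0, 5.0, 19.0, 12.0, 39.0, 55.0, 57.0, 80.0, 99.0, 59.0, 35.0, 21.0, 13.0, 0.0 cfs.
ΣQ_DR = 494.0 cfs.
With Δt = 0.5 h = 1800 s, V = ΣQ_DR · Δt = 494.0 × 1800 = 8.89 × 10^5 ft³ = 20.4 acre-ft.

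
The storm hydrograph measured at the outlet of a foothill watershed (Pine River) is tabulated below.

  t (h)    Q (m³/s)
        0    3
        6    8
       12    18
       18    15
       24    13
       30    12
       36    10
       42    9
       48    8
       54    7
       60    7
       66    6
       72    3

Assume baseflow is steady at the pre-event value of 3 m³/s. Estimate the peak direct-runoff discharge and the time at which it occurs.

Subtracting baseflow gives direct-runoff ordinates: 0.0, 5.0, 15.0, 12.0, 10.0, 9.0, 7.0, 6.0, 5.0, 4.0, 4.0, 3.0, 0.0 m³/s.
The maximum is 15.0 m³/s, occurring at the reading for t = 12 h.

Q_p = 15.0 m³/s at t = 12 h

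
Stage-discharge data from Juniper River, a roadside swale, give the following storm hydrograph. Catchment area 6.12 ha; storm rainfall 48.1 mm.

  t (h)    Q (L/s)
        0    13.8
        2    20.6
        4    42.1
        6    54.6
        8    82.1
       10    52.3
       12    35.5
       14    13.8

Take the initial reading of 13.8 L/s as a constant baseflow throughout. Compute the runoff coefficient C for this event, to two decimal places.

C ≈ 0.50

ΣQ_DR = 204.4 L/s; V = ΣQ_DR·Δt = 1.472 × 10^6 L.
Runoff depth d = V / A = 24.05 mm.
C = d / P = 24.05 / 48.1 = 0.50.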